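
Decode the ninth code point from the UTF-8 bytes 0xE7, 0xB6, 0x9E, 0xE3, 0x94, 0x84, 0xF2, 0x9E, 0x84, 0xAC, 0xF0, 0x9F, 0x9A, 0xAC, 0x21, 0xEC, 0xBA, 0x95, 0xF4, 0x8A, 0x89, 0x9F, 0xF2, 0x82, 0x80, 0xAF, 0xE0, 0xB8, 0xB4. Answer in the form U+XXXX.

U+0E34

Offset 0: leading byte 0xE7 = 11100111 → 3-byte char #1 = E7 B6 9E.
Offset 3: leading byte 0xE3 = 11100011 → 3-byte char #2 = E3 94 84.
Offset 6: leading byte 0xF2 = 11110010 → 4-byte char #3 = F2 9E 84 AC.
Offset 10: leading byte 0xF0 = 11110000 → 4-byte char #4 = F0 9F 9A AC.
Offset 14: leading byte 0x21 = 00100001 → 1-byte char #5 = 21.
Offset 15: leading byte 0xEC = 11101100 → 3-byte char #6 = EC BA 95.
Offset 18: leading byte 0xF4 = 11110100 → 4-byte char #7 = F4 8A 89 9F.
Offset 22: leading byte 0xF2 = 11110010 → 4-byte char #8 = F2 82 80 AF.
Offset 26: leading byte 0xE0 = 11100000 → 3-byte char #9 = E0 B8 B4.
Leading byte 0xE0 = 11100000 matches 1110xxxx → 3-byte sequence.
Byte 1: 0xE0 = 11100000, payload 0000 (4 bits).
Byte 2: 0xB8 = 10111000 (10xxxxxx ✓), payload 111000.
Byte 3: 0xB4 = 10110100 (10xxxxxx ✓), payload 110100.
Concatenate: 0000111000110100 = 0xE34 (16 bits → U+0E34).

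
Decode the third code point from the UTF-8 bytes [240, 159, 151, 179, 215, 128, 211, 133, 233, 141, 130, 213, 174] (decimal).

Offset 0: leading byte 0xF0 = 11110000 → 4-byte char #1 = F0 9F 97 B3.
Offset 4: leading byte 0xD7 = 11010111 → 2-byte char #2 = D7 80.
Offset 6: leading byte 0xD3 = 11010011 → 2-byte char #3 = D3 85.
Leading byte 0xD3 = 11010011 matches 110xxxxx → 2-byte sequence.
Byte 1: 0xD3 = 11010011, payload 10011 (5 bits).
Byte 2: 0x85 = 10000101 (10xxxxxx ✓), payload 000101.
Concatenate: 10011000101 = 0x4C5 (11 bits → U+04C5).

U+04C5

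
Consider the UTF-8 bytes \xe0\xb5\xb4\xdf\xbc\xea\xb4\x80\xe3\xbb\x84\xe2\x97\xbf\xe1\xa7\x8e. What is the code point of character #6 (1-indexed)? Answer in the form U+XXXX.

U+19CE

Offset 0: leading byte 0xE0 = 11100000 → 3-byte char #1 = E0 B5 B4.
Offset 3: leading byte 0xDF = 11011111 → 2-byte char #2 = DF BC.
Offset 5: leading byte 0xEA = 11101010 → 3-byte char #3 = EA B4 80.
Offset 8: leading byte 0xE3 = 11100011 → 3-byte char #4 = E3 BB 84.
Offset 11: leading byte 0xE2 = 11100010 → 3-byte char #5 = E2 97 BF.
Offset 14: leading byte 0xE1 = 11100001 → 3-byte char #6 = E1 A7 8E.
Leading byte 0xE1 = 11100001 matches 1110xxxx → 3-byte sequence.
Byte 1: 0xE1 = 11100001, payload 0001 (4 bits).
Byte 2: 0xA7 = 10100111 (10xxxxxx ✓), payload 100111.
Byte 3: 0x8E = 10001110 (10xxxxxx ✓), payload 001110.
Concatenate: 0001100111001110 = 0x19CE (16 bits → U+19CE).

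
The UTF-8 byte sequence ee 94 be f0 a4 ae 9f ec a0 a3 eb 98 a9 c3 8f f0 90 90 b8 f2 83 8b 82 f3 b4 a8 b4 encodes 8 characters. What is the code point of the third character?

Offset 0: leading byte 0xEE = 11101110 → 3-byte char #1 = EE 94 BE.
Offset 3: leading byte 0xF0 = 11110000 → 4-byte char #2 = F0 A4 AE 9F.
Offset 7: leading byte 0xEC = 11101100 → 3-byte char #3 = EC A0 A3.
Leading byte 0xEC = 11101100 matches 1110xxxx → 3-byte sequence.
Byte 1: 0xEC = 11101100, payload 1100 (4 bits).
Byte 2: 0xA0 = 10100000 (10xxxxxx ✓), payload 100000.
Byte 3: 0xA3 = 10100011 (10xxxxxx ✓), payload 100011.
Concatenate: 1100100000100011 = 0xC823 (16 bits → U+C823).

U+C823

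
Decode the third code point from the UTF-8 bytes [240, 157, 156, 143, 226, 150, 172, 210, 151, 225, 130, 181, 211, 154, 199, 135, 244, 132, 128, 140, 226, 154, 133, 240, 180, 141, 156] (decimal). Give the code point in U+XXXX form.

Offset 0: leading byte 0xF0 = 11110000 → 4-byte char #1 = F0 9D 9C 8F.
Offset 4: leading byte 0xE2 = 11100010 → 3-byte char #2 = E2 96 AC.
Offset 7: leading byte 0xD2 = 11010010 → 2-byte char #3 = D2 97.
Leading byte 0xD2 = 11010010 matches 110xxxxx → 2-byte sequence.
Byte 1: 0xD2 = 11010010, payload 10010 (5 bits).
Byte 2: 0x97 = 10010111 (10xxxxxx ✓), payload 010111.
Concatenate: 10010010111 = 0x497 (11 bits → U+0497).

U+0497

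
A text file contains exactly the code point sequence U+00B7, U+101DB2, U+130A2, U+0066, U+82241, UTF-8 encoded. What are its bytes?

C2 B7 F4 81 B6 B2 F0 93 82 A2 66 F2 82 89 81

U+00B7: 2-byte form → C2 B7.
U+101DB2: 4-byte form → F4 81 B6 B2.
U+130A2: 4-byte form → F0 93 82 A2.
U+0066: 1-byte form → 66.
U+82241: 4-byte form → F2 82 89 81.
Concatenated (15 bytes): C2 B7 F4 81 B6 B2 F0 93 82 A2 66 F2 82 89 81.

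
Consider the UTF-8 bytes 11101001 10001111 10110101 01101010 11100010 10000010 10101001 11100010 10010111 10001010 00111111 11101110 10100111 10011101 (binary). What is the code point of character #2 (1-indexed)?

Offset 0: leading byte 0xE9 = 11101001 → 3-byte char #1 = E9 8F B5.
Offset 3: leading byte 0x6A = 01101010 → 1-byte char #2 = 6A.
Leading byte 0x6A = 01101010 matches 0xxxxxxx → 1-byte sequence.
Byte 1: 0x6A = 01101010, payload 1101010 (7 bits).
Concatenate: 1101010 = 0x6A (7 bits → U+006A).

U+006A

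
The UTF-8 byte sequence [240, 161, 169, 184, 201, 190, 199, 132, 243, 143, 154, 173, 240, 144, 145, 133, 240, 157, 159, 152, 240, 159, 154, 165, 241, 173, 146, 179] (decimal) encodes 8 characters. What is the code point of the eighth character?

U+6D4B3

Offset 0: leading byte 0xF0 = 11110000 → 4-byte char #1 = F0 A1 A9 B8.
Offset 4: leading byte 0xC9 = 11001001 → 2-byte char #2 = C9 BE.
Offset 6: leading byte 0xC7 = 11000111 → 2-byte char #3 = C7 84.
Offset 8: leading byte 0xF3 = 11110011 → 4-byte char #4 = F3 8F 9A AD.
Offset 12: leading byte 0xF0 = 11110000 → 4-byte char #5 = F0 90 91 85.
Offset 16: leading byte 0xF0 = 11110000 → 4-byte char #6 = F0 9D 9F 98.
Offset 20: leading byte 0xF0 = 11110000 → 4-byte char #7 = F0 9F 9A A5.
Offset 24: leading byte 0xF1 = 11110001 → 4-byte char #8 = F1 AD 92 B3.
Leading byte 0xF1 = 11110001 matches 11110xxx → 4-byte sequence.
Byte 1: 0xF1 = 11110001, payload 001 (3 bits).
Byte 2: 0xAD = 10101101 (10xxxxxx ✓), payload 101101.
Byte 3: 0x92 = 10010010 (10xxxxxx ✓), payload 010010.
Byte 4: 0xB3 = 10110011 (10xxxxxx ✓), payload 110011.
Concatenate: 001101101010010110011 = 0x6D4B3 (21 bits → U+6D4B3).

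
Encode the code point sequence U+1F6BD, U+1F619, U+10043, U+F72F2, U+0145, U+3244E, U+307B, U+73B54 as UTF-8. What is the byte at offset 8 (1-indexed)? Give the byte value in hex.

0x99

1-indexed offset 8 is 0-indexed offset 7.
U+1F6BD → 4-byte form F0 9F 9A BD at offsets 0–3.
U+1F619 → 4-byte form F0 9F 98 99 at offsets 4–7.
Offset 7 falls in char 2's range; it's byte 4 of F0 9F 98 99 = 0x99.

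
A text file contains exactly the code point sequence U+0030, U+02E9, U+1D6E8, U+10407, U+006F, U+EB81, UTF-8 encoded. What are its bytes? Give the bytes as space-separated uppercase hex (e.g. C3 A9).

U+0030: 1-byte form → 30.
U+02E9: 2-byte form → CB A9.
U+1D6E8: 4-byte form → F0 9D 9B A8.
U+10407: 4-byte form → F0 90 90 87.
U+006F: 1-byte form → 6F.
U+EB81: 3-byte form → EE AE 81.
Concatenated (15 bytes): 30 CB A9 F0 9D 9B A8 F0 90 90 87 6F EE AE 81.

30 CB A9 F0 9D 9B A8 F0 90 90 87 6F EE AE 81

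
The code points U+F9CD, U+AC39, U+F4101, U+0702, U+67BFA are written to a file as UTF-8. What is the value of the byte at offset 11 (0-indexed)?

U+F9CD → 3-byte form EF A7 8D at offsets 0–2.
U+AC39 → 3-byte form EA B0 B9 at offsets 3–5.
U+F4101 → 4-byte form F3 B4 84 81 at offsets 6–9.
U+0702 → 2-byte form DC 82 at offsets 10–11.
Offset 11 falls in char 4's range; it's byte 2 of DC 82 = 0x82.

0x82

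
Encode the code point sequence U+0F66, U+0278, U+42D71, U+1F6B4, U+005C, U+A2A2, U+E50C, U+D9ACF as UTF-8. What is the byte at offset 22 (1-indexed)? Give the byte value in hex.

0x99

1-indexed offset 22 is 0-indexed offset 21.
U+0F66 → 3-byte form E0 BD A6 at offsets 0–2.
U+0278 → 2-byte form C9 B8 at offsets 3–4.
U+42D71 → 4-byte form F1 82 B5 B1 at offsets 5–8.
U+1F6B4 → 4-byte form F0 9F 9A B4 at offsets 9–12.
U+005C → 1-byte form 5C at offsets 13–13.
U+A2A2 → 3-byte form EA 8A A2 at offsets 14–16.
U+E50C → 3-byte form EE 94 8C at offsets 17–19.
U+D9ACF → 4-byte form F3 99 AB 8F at offsets 20–23.
Offset 21 falls in char 8's range; it's byte 2 of F3 99 AB 8F = 0x99.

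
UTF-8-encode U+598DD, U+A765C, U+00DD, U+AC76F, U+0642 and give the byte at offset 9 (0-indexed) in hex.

0x9D

U+598DD → 4-byte form F1 99 A3 9D at offsets 0–3.
U+A765C → 4-byte form F2 A7 99 9C at offsets 4–7.
U+00DD → 2-byte form C3 9D at offsets 8–9.
Offset 9 falls in char 3's range; it's byte 2 of C3 9D = 0x9D.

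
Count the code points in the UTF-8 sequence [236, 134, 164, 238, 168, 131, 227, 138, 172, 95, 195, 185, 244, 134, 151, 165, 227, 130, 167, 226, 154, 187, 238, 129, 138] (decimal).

9

Byte at offset 0: 0xEC = 11101100 → 3-byte char (#1). Advance 3.
Byte at offset 3: 0xEE = 11101110 → 3-byte char (#2). Advance 3.
Byte at offset 6: 0xE3 = 11100011 → 3-byte char (#3). Advance 3.
Byte at offset 9: 0x5F = 01011111 → 1-byte char (#4). Advance 1.
Byte at offset 10: 0xC3 = 11000011 → 2-byte char (#5). Advance 2.
Byte at offset 12: 0xF4 = 11110100 → 4-byte char (#6). Advance 4.
Byte at offset 16: 0xE3 = 11100011 → 3-byte char (#7). Advance 3.
Byte at offset 19: 0xE2 = 11100010 → 3-byte char (#8). Advance 3.
Byte at offset 22: 0xEE = 11101110 → 3-byte char (#9). Advance 3.
Reached end at offset 25 after 9 code points.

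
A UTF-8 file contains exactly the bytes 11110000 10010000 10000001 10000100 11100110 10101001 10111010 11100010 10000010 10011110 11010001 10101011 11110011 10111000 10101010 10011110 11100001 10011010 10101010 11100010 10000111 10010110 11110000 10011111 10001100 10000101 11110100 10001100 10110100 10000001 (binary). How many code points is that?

Byte at offset 0: 0xF0 = 11110000 → 4-byte char (#1). Advance 4.
Byte at offset 4: 0xE6 = 11100110 → 3-byte char (#2). Advance 3.
Byte at offset 7: 0xE2 = 11100010 → 3-byte char (#3). Advance 3.
Byte at offset 10: 0xD1 = 11010001 → 2-byte char (#4). Advance 2.
Byte at offset 12: 0xF3 = 11110011 → 4-byte char (#5). Advance 4.
Byte at offset 16: 0xE1 = 11100001 → 3-byte char (#6). Advance 3.
Byte at offset 19: 0xE2 = 11100010 → 3-byte char (#7). Advance 3.
Byte at offset 22: 0xF0 = 11110000 → 4-byte char (#8). Advance 4.
Byte at offset 26: 0xF4 = 11110100 → 4-byte char (#9). Advance 4.
Reached end at offset 30 after 9 code points.

9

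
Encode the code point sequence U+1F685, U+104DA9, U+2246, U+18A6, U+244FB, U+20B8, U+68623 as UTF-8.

F0 9F 9A 85 F4 84 B6 A9 E2 89 86 E1 A2 A6 F0 A4 93 BB E2 82 B8 F1 A8 98 A3

U+1F685: 4-byte form → F0 9F 9A 85.
U+104DA9: 4-byte form → F4 84 B6 A9.
U+2246: 3-byte form → E2 89 86.
U+18A6: 3-byte form → E1 A2 A6.
U+244FB: 4-byte form → F0 A4 93 BB.
U+20B8: 3-byte form → E2 82 B8.
U+68623: 4-byte form → F1 A8 98 A3.
Concatenated (25 bytes): F0 9F 9A 85 F4 84 B6 A9 E2 89 86 E1 A2 A6 F0 A4 93 BB E2 82 B8 F1 A8 98 A3.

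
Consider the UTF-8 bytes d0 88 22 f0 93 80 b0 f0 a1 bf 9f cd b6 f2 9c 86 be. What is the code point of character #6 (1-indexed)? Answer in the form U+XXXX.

U+9C1BE

Offset 0: leading byte 0xD0 = 11010000 → 2-byte char #1 = D0 88.
Offset 2: leading byte 0x22 = 00100010 → 1-byte char #2 = 22.
Offset 3: leading byte 0xF0 = 11110000 → 4-byte char #3 = F0 93 80 B0.
Offset 7: leading byte 0xF0 = 11110000 → 4-byte char #4 = F0 A1 BF 9F.
Offset 11: leading byte 0xCD = 11001101 → 2-byte char #5 = CD B6.
Offset 13: leading byte 0xF2 = 11110010 → 4-byte char #6 = F2 9C 86 BE.
Leading byte 0xF2 = 11110010 matches 11110xxx → 4-byte sequence.
Byte 1: 0xF2 = 11110010, payload 010 (3 bits).
Byte 2: 0x9C = 10011100 (10xxxxxx ✓), payload 011100.
Byte 3: 0x86 = 10000110 (10xxxxxx ✓), payload 000110.
Byte 4: 0xBE = 10111110 (10xxxxxx ✓), payload 111110.
Concatenate: 010011100000110111110 = 0x9C1BE (21 bits → U+9C1BE).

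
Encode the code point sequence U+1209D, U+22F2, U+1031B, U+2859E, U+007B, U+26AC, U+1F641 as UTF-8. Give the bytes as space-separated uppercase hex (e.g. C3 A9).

F0 92 82 9D E2 8B B2 F0 90 8C 9B F0 A8 96 9E 7B E2 9A AC F0 9F 99 81

U+1209D: 4-byte form → F0 92 82 9D.
U+22F2: 3-byte form → E2 8B B2.
U+1031B: 4-byte form → F0 90 8C 9B.
U+2859E: 4-byte form → F0 A8 96 9E.
U+007B: 1-byte form → 7B.
U+26AC: 3-byte form → E2 9A AC.
U+1F641: 4-byte form → F0 9F 99 81.
Concatenated (23 bytes): F0 92 82 9D E2 8B B2 F0 90 8C 9B F0 A8 96 9E 7B E2 9A AC F0 9F 99 81.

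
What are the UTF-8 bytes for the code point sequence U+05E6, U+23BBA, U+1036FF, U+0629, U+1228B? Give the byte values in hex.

D7 A6 F0 A3 AE BA F4 83 9B BF D8 A9 F0 92 8A 8B

U+05E6: 2-byte form → D7 A6.
U+23BBA: 4-byte form → F0 A3 AE BA.
U+1036FF: 4-byte form → F4 83 9B BF.
U+0629: 2-byte form → D8 A9.
U+1228B: 4-byte form → F0 92 8A 8B.
Concatenated (16 bytes): D7 A6 F0 A3 AE BA F4 83 9B BF D8 A9 F0 92 8A 8B.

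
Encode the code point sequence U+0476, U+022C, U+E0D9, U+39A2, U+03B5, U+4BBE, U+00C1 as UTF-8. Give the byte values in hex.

U+0476: 2-byte form → D1 B6.
U+022C: 2-byte form → C8 AC.
U+E0D9: 3-byte form → EE 83 99.
U+39A2: 3-byte form → E3 A6 A2.
U+03B5: 2-byte form → CE B5.
U+4BBE: 3-byte form → E4 AE BE.
U+00C1: 2-byte form → C3 81.
Concatenated (17 bytes): D1 B6 C8 AC EE 83 99 E3 A6 A2 CE B5 E4 AE BE C3 81.

D1 B6 C8 AC EE 83 99 E3 A6 A2 CE B5 E4 AE BE C3 81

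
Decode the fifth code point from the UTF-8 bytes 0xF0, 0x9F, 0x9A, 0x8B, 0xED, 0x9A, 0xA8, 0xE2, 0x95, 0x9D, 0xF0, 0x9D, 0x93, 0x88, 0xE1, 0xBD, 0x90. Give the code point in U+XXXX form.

Offset 0: leading byte 0xF0 = 11110000 → 4-byte char #1 = F0 9F 9A 8B.
Offset 4: leading byte 0xED = 11101101 → 3-byte char #2 = ED 9A A8.
Offset 7: leading byte 0xE2 = 11100010 → 3-byte char #3 = E2 95 9D.
Offset 10: leading byte 0xF0 = 11110000 → 4-byte char #4 = F0 9D 93 88.
Offset 14: leading byte 0xE1 = 11100001 → 3-byte char #5 = E1 BD 90.
Leading byte 0xE1 = 11100001 matches 1110xxxx → 3-byte sequence.
Byte 1: 0xE1 = 11100001, payload 0001 (4 bits).
Byte 2: 0xBD = 10111101 (10xxxxxx ✓), payload 111101.
Byte 3: 0x90 = 10010000 (10xxxxxx ✓), payload 010000.
Concatenate: 0001111101010000 = 0x1F50 (16 bits → U+1F50).

U+1F50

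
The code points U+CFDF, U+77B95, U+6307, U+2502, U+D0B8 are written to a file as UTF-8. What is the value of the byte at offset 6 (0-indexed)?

U+CFDF → 3-byte form EC BF 9F at offsets 0–2.
U+77B95 → 4-byte form F1 B7 AE 95 at offsets 3–6.
Offset 6 falls in char 2's range; it's byte 4 of F1 B7 AE 95 = 0x95.

0x95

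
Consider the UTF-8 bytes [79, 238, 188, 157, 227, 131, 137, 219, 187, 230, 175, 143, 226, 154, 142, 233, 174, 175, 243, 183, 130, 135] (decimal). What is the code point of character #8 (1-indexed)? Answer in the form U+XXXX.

Offset 0: leading byte 0x4F = 01001111 → 1-byte char #1 = 4F.
Offset 1: leading byte 0xEE = 11101110 → 3-byte char #2 = EE BC 9D.
Offset 4: leading byte 0xE3 = 11100011 → 3-byte char #3 = E3 83 89.
Offset 7: leading byte 0xDB = 11011011 → 2-byte char #4 = DB BB.
Offset 9: leading byte 0xE6 = 11100110 → 3-byte char #5 = E6 AF 8F.
Offset 12: leading byte 0xE2 = 11100010 → 3-byte char #6 = E2 9A 8E.
Offset 15: leading byte 0xE9 = 11101001 → 3-byte char #7 = E9 AE AF.
Offset 18: leading byte 0xF3 = 11110011 → 4-byte char #8 = F3 B7 82 87.
Leading byte 0xF3 = 11110011 matches 11110xxx → 4-byte sequence.
Byte 1: 0xF3 = 11110011, payload 011 (3 bits).
Byte 2: 0xB7 = 10110111 (10xxxxxx ✓), payload 110111.
Byte 3: 0x82 = 10000010 (10xxxxxx ✓), payload 000010.
Byte 4: 0x87 = 10000111 (10xxxxxx ✓), payload 000111.
Concatenate: 011110111000010000111 = 0xF7087 (21 bits → U+F7087).

U+F7087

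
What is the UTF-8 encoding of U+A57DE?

U+A57DE = 0xA57DE = 677854 decimal. In range U+10000–U+10FFFF → 4-byte form: 11110xxx 10xxxxxx 10xxxxxx 10xxxxxx.
Binary (21 bits): 010100101011111011110.
Split 3+6+6+6: 010 | 100101 | 011111 | 011110.
Byte 1: 11110010 = 0xF2.
Byte 2: 10100101 = 0xA5.
Byte 3: 10011111 = 0x9F.
Byte 4: 10011110 = 0x9E.

F2 A5 9F 9E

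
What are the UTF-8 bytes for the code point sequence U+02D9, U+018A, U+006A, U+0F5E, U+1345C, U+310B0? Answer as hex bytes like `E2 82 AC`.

CB 99 C6 8A 6A E0 BD 9E F0 93 91 9C F0 B1 82 B0

U+02D9: 2-byte form → CB 99.
U+018A: 2-byte form → C6 8A.
U+006A: 1-byte form → 6A.
U+0F5E: 3-byte form → E0 BD 9E.
U+1345C: 4-byte form → F0 93 91 9C.
U+310B0: 4-byte form → F0 B1 82 B0.
Concatenated (16 bytes): CB 99 C6 8A 6A E0 BD 9E F0 93 91 9C F0 B1 82 B0.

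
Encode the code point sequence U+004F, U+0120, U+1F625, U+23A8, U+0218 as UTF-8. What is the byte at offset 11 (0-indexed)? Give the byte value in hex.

0x98

U+004F → 1-byte form 4F at offsets 0–0.
U+0120 → 2-byte form C4 A0 at offsets 1–2.
U+1F625 → 4-byte form F0 9F 98 A5 at offsets 3–6.
U+23A8 → 3-byte form E2 8E A8 at offsets 7–9.
U+0218 → 2-byte form C8 98 at offsets 10–11.
Offset 11 falls in char 5's range; it's byte 2 of C8 98 = 0x98.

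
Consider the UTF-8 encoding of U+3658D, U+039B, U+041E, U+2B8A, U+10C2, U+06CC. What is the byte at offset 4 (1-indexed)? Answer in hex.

1-indexed offset 4 is 0-indexed offset 3.
U+3658D → 4-byte form F0 B6 96 8D at offsets 0–3.
Offset 3 falls in char 1's range; it's byte 4 of F0 B6 96 8D = 0x8D.

0x8D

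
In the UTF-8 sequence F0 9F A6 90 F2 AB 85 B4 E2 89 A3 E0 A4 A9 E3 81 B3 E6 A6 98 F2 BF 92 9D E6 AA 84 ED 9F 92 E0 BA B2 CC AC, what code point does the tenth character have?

Offset 0: leading byte 0xF0 = 11110000 → 4-byte char #1 = F0 9F A6 90.
Offset 4: leading byte 0xF2 = 11110010 → 4-byte char #2 = F2 AB 85 B4.
Offset 8: leading byte 0xE2 = 11100010 → 3-byte char #3 = E2 89 A3.
Offset 11: leading byte 0xE0 = 11100000 → 3-byte char #4 = E0 A4 A9.
Offset 14: leading byte 0xE3 = 11100011 → 3-byte char #5 = E3 81 B3.
Offset 17: leading byte 0xE6 = 11100110 → 3-byte char #6 = E6 A6 98.
Offset 20: leading byte 0xF2 = 11110010 → 4-byte char #7 = F2 BF 92 9D.
Offset 24: leading byte 0xE6 = 11100110 → 3-byte char #8 = E6 AA 84.
Offset 27: leading byte 0xED = 11101101 → 3-byte char #9 = ED 9F 92.
Offset 30: leading byte 0xE0 = 11100000 → 3-byte char #10 = E0 BA B2.
Leading byte 0xE0 = 11100000 matches 1110xxxx → 3-byte sequence.
Byte 1: 0xE0 = 11100000, payload 0000 (4 bits).
Byte 2: 0xBA = 10111010 (10xxxxxx ✓), payload 111010.
Byte 3: 0xB2 = 10110010 (10xxxxxx ✓), payload 110010.
Concatenate: 0000111010110010 = 0xEB2 (16 bits → U+0EB2).

U+0EB2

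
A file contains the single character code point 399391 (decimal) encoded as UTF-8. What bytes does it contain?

U+6181F = 0x6181F = 399391 decimal. In range U+10000–U+10FFFF → 4-byte form: 11110xxx 10xxxxxx 10xxxxxx 10xxxxxx.
Binary (21 bits): 001100001100000011111.
Split 3+6+6+6: 001 | 100001 | 100000 | 011111.
Byte 1: 11110001 = 0xF1.
Byte 2: 10100001 = 0xA1.
Byte 3: 10100000 = 0xA0.
Byte 4: 10011111 = 0x9F.

F1 A1 A0 9F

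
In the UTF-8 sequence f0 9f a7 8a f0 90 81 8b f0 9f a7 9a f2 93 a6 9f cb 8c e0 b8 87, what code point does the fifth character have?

U+02CC

Offset 0: leading byte 0xF0 = 11110000 → 4-byte char #1 = F0 9F A7 8A.
Offset 4: leading byte 0xF0 = 11110000 → 4-byte char #2 = F0 90 81 8B.
Offset 8: leading byte 0xF0 = 11110000 → 4-byte char #3 = F0 9F A7 9A.
Offset 12: leading byte 0xF2 = 11110010 → 4-byte char #4 = F2 93 A6 9F.
Offset 16: leading byte 0xCB = 11001011 → 2-byte char #5 = CB 8C.
Leading byte 0xCB = 11001011 matches 110xxxxx → 2-byte sequence.
Byte 1: 0xCB = 11001011, payload 01011 (5 bits).
Byte 2: 0x8C = 10001100 (10xxxxxx ✓), payload 001100.
Concatenate: 01011001100 = 0x2CC (11 bits → U+02CC).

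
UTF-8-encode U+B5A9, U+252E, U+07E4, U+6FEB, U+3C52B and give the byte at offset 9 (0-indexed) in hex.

0xBF

U+B5A9 → 3-byte form EB 96 A9 at offsets 0–2.
U+252E → 3-byte form E2 94 AE at offsets 3–5.
U+07E4 → 2-byte form DF A4 at offsets 6–7.
U+6FEB → 3-byte form E6 BF AB at offsets 8–10.
Offset 9 falls in char 4's range; it's byte 2 of E6 BF AB = 0xBF.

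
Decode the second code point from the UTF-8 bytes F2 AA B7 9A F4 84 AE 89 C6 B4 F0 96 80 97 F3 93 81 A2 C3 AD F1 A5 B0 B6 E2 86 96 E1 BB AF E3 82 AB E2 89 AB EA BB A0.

U+104B89

Offset 0: leading byte 0xF2 = 11110010 → 4-byte char #1 = F2 AA B7 9A.
Offset 4: leading byte 0xF4 = 11110100 → 4-byte char #2 = F4 84 AE 89.
Leading byte 0xF4 = 11110100 matches 11110xxx → 4-byte sequence.
Byte 1: 0xF4 = 11110100, payload 100 (3 bits).
Byte 2: 0x84 = 10000100 (10xxxxxx ✓), payload 000100.
Byte 3: 0xAE = 10101110 (10xxxxxx ✓), payload 101110.
Byte 4: 0x89 = 10001001 (10xxxxxx ✓), payload 001001.
Concatenate: 100000100101110001001 = 0x104B89 (21 bits → U+104B89).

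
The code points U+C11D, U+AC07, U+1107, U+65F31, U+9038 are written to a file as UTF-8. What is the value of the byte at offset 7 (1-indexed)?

1-indexed offset 7 is 0-indexed offset 6.
U+C11D → 3-byte form EC 84 9D at offsets 0–2.
U+AC07 → 3-byte form EA B0 87 at offsets 3–5.
U+1107 → 3-byte form E1 84 87 at offsets 6–8.
Offset 6 falls in char 3's range; it's byte 1 of E1 84 87 = 0xE1.

0xE1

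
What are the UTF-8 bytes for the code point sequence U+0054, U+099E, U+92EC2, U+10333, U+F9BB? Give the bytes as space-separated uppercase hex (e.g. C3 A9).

54 E0 A6 9E F2 92 BB 82 F0 90 8C B3 EF A6 BB

U+0054: 1-byte form → 54.
U+099E: 3-byte form → E0 A6 9E.
U+92EC2: 4-byte form → F2 92 BB 82.
U+10333: 4-byte form → F0 90 8C B3.
U+F9BB: 3-byte form → EF A6 BB.
Concatenated (15 bytes): 54 E0 A6 9E F2 92 BB 82 F0 90 8C B3 EF A6 BB.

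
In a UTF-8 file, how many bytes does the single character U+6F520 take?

4

U+6F520 = 0x6F520. UTF-8 uses 1 byte below 0x80, 2 below 0x800, 3 below 0x10000, 4 up to 0x10FFFF. 0x6F520 is in U+10000–U+10FFFF → 4 bytes.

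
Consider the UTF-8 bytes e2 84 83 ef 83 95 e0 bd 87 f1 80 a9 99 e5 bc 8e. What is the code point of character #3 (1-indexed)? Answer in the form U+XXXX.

Offset 0: leading byte 0xE2 = 11100010 → 3-byte char #1 = E2 84 83.
Offset 3: leading byte 0xEF = 11101111 → 3-byte char #2 = EF 83 95.
Offset 6: leading byte 0xE0 = 11100000 → 3-byte char #3 = E0 BD 87.
Leading byte 0xE0 = 11100000 matches 1110xxxx → 3-byte sequence.
Byte 1: 0xE0 = 11100000, payload 0000 (4 bits).
Byte 2: 0xBD = 10111101 (10xxxxxx ✓), payload 111101.
Byte 3: 0x87 = 10000111 (10xxxxxx ✓), payload 000111.
Concatenate: 0000111101000111 = 0xF47 (16 bits → U+0F47).

U+0F47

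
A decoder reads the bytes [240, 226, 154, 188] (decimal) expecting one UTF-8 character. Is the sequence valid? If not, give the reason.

invalid (non-continuation byte where continuation expected)

Leading byte 0xF0 = 11110000 → 4-byte form.
Byte 2 is 0xE2 = 11100010, which is not 10xxxxxx — expected a continuation byte.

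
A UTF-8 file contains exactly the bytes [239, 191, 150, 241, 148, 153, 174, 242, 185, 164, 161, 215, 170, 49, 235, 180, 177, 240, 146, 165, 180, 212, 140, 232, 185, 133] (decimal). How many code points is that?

Byte at offset 0: 0xEF = 11101111 → 3-byte char (#1). Advance 3.
Byte at offset 3: 0xF1 = 11110001 → 4-byte char (#2). Advance 4.
Byte at offset 7: 0xF2 = 11110010 → 4-byte char (#3). Advance 4.
Byte at offset 11: 0xD7 = 11010111 → 2-byte char (#4). Advance 2.
Byte at offset 13: 0x31 = 00110001 → 1-byte char (#5). Advance 1.
Byte at offset 14: 0xEB = 11101011 → 3-byte char (#6). Advance 3.
Byte at offset 17: 0xF0 = 11110000 → 4-byte char (#7). Advance 4.
Byte at offset 21: 0xD4 = 11010100 → 2-byte char (#8). Advance 2.
Byte at offset 23: 0xE8 = 11101000 → 3-byte char (#9). Advance 3.
Reached end at offset 26 after 9 code points.

9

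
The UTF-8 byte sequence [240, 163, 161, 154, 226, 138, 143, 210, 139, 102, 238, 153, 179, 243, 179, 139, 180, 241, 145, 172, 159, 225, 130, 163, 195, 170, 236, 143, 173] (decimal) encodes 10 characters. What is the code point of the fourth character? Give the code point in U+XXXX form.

U+0066

Offset 0: leading byte 0xF0 = 11110000 → 4-byte char #1 = F0 A3 A1 9A.
Offset 4: leading byte 0xE2 = 11100010 → 3-byte char #2 = E2 8A 8F.
Offset 7: leading byte 0xD2 = 11010010 → 2-byte char #3 = D2 8B.
Offset 9: leading byte 0x66 = 01100110 → 1-byte char #4 = 66.
Leading byte 0x66 = 01100110 matches 0xxxxxxx → 1-byte sequence.
Byte 1: 0x66 = 01100110, payload 1100110 (7 bits).
Concatenate: 1100110 = 0x66 (7 bits → U+0066).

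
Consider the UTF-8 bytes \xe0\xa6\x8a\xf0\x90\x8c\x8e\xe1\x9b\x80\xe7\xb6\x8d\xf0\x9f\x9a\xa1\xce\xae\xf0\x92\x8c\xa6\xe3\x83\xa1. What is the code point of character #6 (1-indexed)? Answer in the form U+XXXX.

U+03AE

Offset 0: leading byte 0xE0 = 11100000 → 3-byte char #1 = E0 A6 8A.
Offset 3: leading byte 0xF0 = 11110000 → 4-byte char #2 = F0 90 8C 8E.
Offset 7: leading byte 0xE1 = 11100001 → 3-byte char #3 = E1 9B 80.
Offset 10: leading byte 0xE7 = 11100111 → 3-byte char #4 = E7 B6 8D.
Offset 13: leading byte 0xF0 = 11110000 → 4-byte char #5 = F0 9F 9A A1.
Offset 17: leading byte 0xCE = 11001110 → 2-byte char #6 = CE AE.
Leading byte 0xCE = 11001110 matches 110xxxxx → 2-byte sequence.
Byte 1: 0xCE = 11001110, payload 01110 (5 bits).
Byte 2: 0xAE = 10101110 (10xxxxxx ✓), payload 101110.
Concatenate: 01110101110 = 0x3AE (11 bits → U+03AE).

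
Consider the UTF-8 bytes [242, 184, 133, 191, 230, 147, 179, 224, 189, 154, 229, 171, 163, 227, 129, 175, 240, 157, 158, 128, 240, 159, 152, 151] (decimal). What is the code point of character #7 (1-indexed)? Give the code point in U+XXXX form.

U+1F617

Offset 0: leading byte 0xF2 = 11110010 → 4-byte char #1 = F2 B8 85 BF.
Offset 4: leading byte 0xE6 = 11100110 → 3-byte char #2 = E6 93 B3.
Offset 7: leading byte 0xE0 = 11100000 → 3-byte char #3 = E0 BD 9A.
Offset 10: leading byte 0xE5 = 11100101 → 3-byte char #4 = E5 AB A3.
Offset 13: leading byte 0xE3 = 11100011 → 3-byte char #5 = E3 81 AF.
Offset 16: leading byte 0xF0 = 11110000 → 4-byte char #6 = F0 9D 9E 80.
Offset 20: leading byte 0xF0 = 11110000 → 4-byte char #7 = F0 9F 98 97.
Leading byte 0xF0 = 11110000 matches 11110xxx → 4-byte sequence.
Byte 1: 0xF0 = 11110000, payload 000 (3 bits).
Byte 2: 0x9F = 10011111 (10xxxxxx ✓), payload 011111.
Byte 3: 0x98 = 10011000 (10xxxxxx ✓), payload 011000.
Byte 4: 0x97 = 10010111 (10xxxxxx ✓), payload 010111.
Concatenate: 000011111011000010111 = 0x1F617 (21 bits → U+1F617).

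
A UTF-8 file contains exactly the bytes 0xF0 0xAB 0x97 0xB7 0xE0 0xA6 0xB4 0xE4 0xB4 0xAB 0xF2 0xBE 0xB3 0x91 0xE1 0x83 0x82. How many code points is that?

Byte at offset 0: 0xF0 = 11110000 → 4-byte char (#1). Advance 4.
Byte at offset 4: 0xE0 = 11100000 → 3-byte char (#2). Advance 3.
Byte at offset 7: 0xE4 = 11100100 → 3-byte char (#3). Advance 3.
Byte at offset 10: 0xF2 = 11110010 → 4-byte char (#4). Advance 4.
Byte at offset 14: 0xE1 = 11100001 → 3-byte char (#5). Advance 3.
Reached end at offset 17 after 5 code points.

5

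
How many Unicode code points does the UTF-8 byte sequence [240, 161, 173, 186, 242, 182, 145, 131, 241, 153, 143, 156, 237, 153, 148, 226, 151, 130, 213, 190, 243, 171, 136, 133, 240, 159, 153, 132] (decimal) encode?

Byte at offset 0: 0xF0 = 11110000 → 4-byte char (#1). Advance 4.
Byte at offset 4: 0xF2 = 11110010 → 4-byte char (#2). Advance 4.
Byte at offset 8: 0xF1 = 11110001 → 4-byte char (#3). Advance 4.
Byte at offset 12: 0xED = 11101101 → 3-byte char (#4). Advance 3.
Byte at offset 15: 0xE2 = 11100010 → 3-byte char (#5). Advance 3.
Byte at offset 18: 0xD5 = 11010101 → 2-byte char (#6). Advance 2.
Byte at offset 20: 0xF3 = 11110011 → 4-byte char (#7). Advance 4.
Byte at offset 24: 0xF0 = 11110000 → 4-byte char (#8). Advance 4.
Reached end at offset 28 after 8 code points.

8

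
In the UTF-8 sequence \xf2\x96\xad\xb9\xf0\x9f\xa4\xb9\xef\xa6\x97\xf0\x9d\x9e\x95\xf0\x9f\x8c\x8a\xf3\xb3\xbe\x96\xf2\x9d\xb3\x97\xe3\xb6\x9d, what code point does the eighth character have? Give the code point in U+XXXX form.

U+3D9D

Offset 0: leading byte 0xF2 = 11110010 → 4-byte char #1 = F2 96 AD B9.
Offset 4: leading byte 0xF0 = 11110000 → 4-byte char #2 = F0 9F A4 B9.
Offset 8: leading byte 0xEF = 11101111 → 3-byte char #3 = EF A6 97.
Offset 11: leading byte 0xF0 = 11110000 → 4-byte char #4 = F0 9D 9E 95.
Offset 15: leading byte 0xF0 = 11110000 → 4-byte char #5 = F0 9F 8C 8A.
Offset 19: leading byte 0xF3 = 11110011 → 4-byte char #6 = F3 B3 BE 96.
Offset 23: leading byte 0xF2 = 11110010 → 4-byte char #7 = F2 9D B3 97.
Offset 27: leading byte 0xE3 = 11100011 → 3-byte char #8 = E3 B6 9D.
Leading byte 0xE3 = 11100011 matches 1110xxxx → 3-byte sequence.
Byte 1: 0xE3 = 11100011, payload 0011 (4 bits).
Byte 2: 0xB6 = 10110110 (10xxxxxx ✓), payload 110110.
Byte 3: 0x9D = 10011101 (10xxxxxx ✓), payload 011101.
Concatenate: 0011110110011101 = 0x3D9D (16 bits → U+3D9D).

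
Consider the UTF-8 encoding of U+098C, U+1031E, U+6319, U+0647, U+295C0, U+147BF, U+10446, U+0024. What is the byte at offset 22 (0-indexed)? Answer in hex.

U+098C → 3-byte form E0 A6 8C at offsets 0–2.
U+1031E → 4-byte form F0 90 8C 9E at offsets 3–6.
U+6319 → 3-byte form E6 8C 99 at offsets 7–9.
U+0647 → 2-byte form D9 87 at offsets 10–11.
U+295C0 → 4-byte form F0 A9 97 80 at offsets 12–15.
U+147BF → 4-byte form F0 94 9E BF at offsets 16–19.
U+10446 → 4-byte form F0 90 91 86 at offsets 20–23.
Offset 22 falls in char 7's range; it's byte 3 of F0 90 91 86 = 0x91.

0x91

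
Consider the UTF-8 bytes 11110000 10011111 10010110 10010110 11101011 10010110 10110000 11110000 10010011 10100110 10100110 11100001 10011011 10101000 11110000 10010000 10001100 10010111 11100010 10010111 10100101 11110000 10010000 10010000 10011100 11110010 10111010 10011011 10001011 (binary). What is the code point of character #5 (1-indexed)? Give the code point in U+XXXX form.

U+10317

Offset 0: leading byte 0xF0 = 11110000 → 4-byte char #1 = F0 9F 96 96.
Offset 4: leading byte 0xEB = 11101011 → 3-byte char #2 = EB 96 B0.
Offset 7: leading byte 0xF0 = 11110000 → 4-byte char #3 = F0 93 A6 A6.
Offset 11: leading byte 0xE1 = 11100001 → 3-byte char #4 = E1 9B A8.
Offset 14: leading byte 0xF0 = 11110000 → 4-byte char #5 = F0 90 8C 97.
Leading byte 0xF0 = 11110000 matches 11110xxx → 4-byte sequence.
Byte 1: 0xF0 = 11110000, payload 000 (3 bits).
Byte 2: 0x90 = 10010000 (10xxxxxx ✓), payload 010000.
Byte 3: 0x8C = 10001100 (10xxxxxx ✓), payload 001100.
Byte 4: 0x97 = 10010111 (10xxxxxx ✓), payload 010111.
Concatenate: 000010000001100010111 = 0x10317 (21 bits → U+10317).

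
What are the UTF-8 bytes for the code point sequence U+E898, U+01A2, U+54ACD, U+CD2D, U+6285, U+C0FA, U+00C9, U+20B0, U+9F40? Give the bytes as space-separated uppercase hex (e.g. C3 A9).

U+E898: 3-byte form → EE A2 98.
U+01A2: 2-byte form → C6 A2.
U+54ACD: 4-byte form → F1 94 AB 8D.
U+CD2D: 3-byte form → EC B4 AD.
U+6285: 3-byte form → E6 8A 85.
U+C0FA: 3-byte form → EC 83 BA.
U+00C9: 2-byte form → C3 89.
U+20B0: 3-byte form → E2 82 B0.
U+9F40: 3-byte form → E9 BD 80.
Concatenated (26 bytes): EE A2 98 C6 A2 F1 94 AB 8D EC B4 AD E6 8A 85 EC 83 BA C3 89 E2 82 B0 E9 BD 80.

EE A2 98 C6 A2 F1 94 AB 8D EC B4 AD E6 8A 85 EC 83 BA C3 89 E2 82 B0 E9 BD 80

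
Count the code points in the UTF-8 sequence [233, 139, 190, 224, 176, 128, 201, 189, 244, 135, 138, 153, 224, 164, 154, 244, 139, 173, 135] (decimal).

6

Byte at offset 0: 0xE9 = 11101001 → 3-byte char (#1). Advance 3.
Byte at offset 3: 0xE0 = 11100000 → 3-byte char (#2). Advance 3.
Byte at offset 6: 0xC9 = 11001001 → 2-byte char (#3). Advance 2.
Byte at offset 8: 0xF4 = 11110100 → 4-byte char (#4). Advance 4.
Byte at offset 12: 0xE0 = 11100000 → 3-byte char (#5). Advance 3.
Byte at offset 15: 0xF4 = 11110100 → 4-byte char (#6). Advance 4.
Reached end at offset 19 after 6 code points.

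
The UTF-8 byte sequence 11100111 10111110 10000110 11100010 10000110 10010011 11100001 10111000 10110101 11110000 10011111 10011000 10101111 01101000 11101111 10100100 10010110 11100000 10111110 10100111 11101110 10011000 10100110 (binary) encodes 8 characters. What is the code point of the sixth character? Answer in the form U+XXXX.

Offset 0: leading byte 0xE7 = 11100111 → 3-byte char #1 = E7 BE 86.
Offset 3: leading byte 0xE2 = 11100010 → 3-byte char #2 = E2 86 93.
Offset 6: leading byte 0xE1 = 11100001 → 3-byte char #3 = E1 B8 B5.
Offset 9: leading byte 0xF0 = 11110000 → 4-byte char #4 = F0 9F 98 AF.
Offset 13: leading byte 0x68 = 01101000 → 1-byte char #5 = 68.
Offset 14: leading byte 0xEF = 11101111 → 3-byte char #6 = EF A4 96.
Leading byte 0xEF = 11101111 matches 1110xxxx → 3-byte sequence.
Byte 1: 0xEF = 11101111, payload 1111 (4 bits).
Byte 2: 0xA4 = 10100100 (10xxxxxx ✓), payload 100100.
Byte 3: 0x96 = 10010110 (10xxxxxx ✓), payload 010110.
Concatenate: 1111100100010110 = 0xF916 (16 bits → U+F916).

U+F916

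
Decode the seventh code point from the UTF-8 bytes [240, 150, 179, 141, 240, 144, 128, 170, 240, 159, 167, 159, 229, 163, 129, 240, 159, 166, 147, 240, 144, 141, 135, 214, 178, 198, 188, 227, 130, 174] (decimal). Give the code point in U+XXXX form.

Offset 0: leading byte 0xF0 = 11110000 → 4-byte char #1 = F0 96 B3 8D.
Offset 4: leading byte 0xF0 = 11110000 → 4-byte char #2 = F0 90 80 AA.
Offset 8: leading byte 0xF0 = 11110000 → 4-byte char #3 = F0 9F A7 9F.
Offset 12: leading byte 0xE5 = 11100101 → 3-byte char #4 = E5 A3 81.
Offset 15: leading byte 0xF0 = 11110000 → 4-byte char #5 = F0 9F A6 93.
Offset 19: leading byte 0xF0 = 11110000 → 4-byte char #6 = F0 90 8D 87.
Offset 23: leading byte 0xD6 = 11010110 → 2-byte char #7 = D6 B2.
Leading byte 0xD6 = 11010110 matches 110xxxxx → 2-byte sequence.
Byte 1: 0xD6 = 11010110, payload 10110 (5 bits).
Byte 2: 0xB2 = 10110010 (10xxxxxx ✓), payload 110010.
Concatenate: 10110110010 = 0x5B2 (11 bits → U+05B2).

U+05B2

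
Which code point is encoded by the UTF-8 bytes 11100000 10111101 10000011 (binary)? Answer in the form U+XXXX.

U+0F43

Leading byte 0xE0 = 11100000 matches 1110xxxx → 3-byte sequence.
Byte 1: 0xE0 = 11100000, payload 0000 (4 bits).
Byte 2: 0xBD = 10111101 (10xxxxxx ✓), payload 111101.
Byte 3: 0x83 = 10000011 (10xxxxxx ✓), payload 000011.
Concatenate: 0000111101000011 = 0xF43 (16 bits → U+0F43).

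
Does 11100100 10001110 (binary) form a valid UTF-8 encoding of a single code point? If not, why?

Leading byte 0xE4 = 11100100 → 3-byte form, but only 2 bytes are present.

invalid (sequence truncated)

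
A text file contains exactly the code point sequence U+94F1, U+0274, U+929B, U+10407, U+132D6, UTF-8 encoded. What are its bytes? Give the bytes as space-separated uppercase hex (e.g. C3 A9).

E9 93 B1 C9 B4 E9 8A 9B F0 90 90 87 F0 93 8B 96

U+94F1: 3-byte form → E9 93 B1.
U+0274: 2-byte form → C9 B4.
U+929B: 3-byte form → E9 8A 9B.
U+10407: 4-byte form → F0 90 90 87.
U+132D6: 4-byte form → F0 93 8B 96.
Concatenated (16 bytes): E9 93 B1 C9 B4 E9 8A 9B F0 90 90 87 F0 93 8B 96.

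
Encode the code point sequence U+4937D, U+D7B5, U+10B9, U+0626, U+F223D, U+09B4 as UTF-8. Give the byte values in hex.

U+4937D: 4-byte form → F1 89 8D BD.
U+D7B5: 3-byte form → ED 9E B5.
U+10B9: 3-byte form → E1 82 B9.
U+0626: 2-byte form → D8 A6.
U+F223D: 4-byte form → F3 B2 88 BD.
U+09B4: 3-byte form → E0 A6 B4.
Concatenated (19 bytes): F1 89 8D BD ED 9E B5 E1 82 B9 D8 A6 F3 B2 88 BD E0 A6 B4.

F1 89 8D BD ED 9E B5 E1 82 B9 D8 A6 F3 B2 88 BD E0 A6 B4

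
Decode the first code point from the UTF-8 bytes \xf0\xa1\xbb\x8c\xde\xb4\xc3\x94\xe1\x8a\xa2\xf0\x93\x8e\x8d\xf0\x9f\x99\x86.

Offset 0: leading byte 0xF0 = 11110000 → 4-byte char #1 = F0 A1 BB 8C.
Leading byte 0xF0 = 11110000 matches 11110xxx → 4-byte sequence.
Byte 1: 0xF0 = 11110000, payload 000 (3 bits).
Byte 2: 0xA1 = 10100001 (10xxxxxx ✓), payload 100001.
Byte 3: 0xBB = 10111011 (10xxxxxx ✓), payload 111011.
Byte 4: 0x8C = 10001100 (10xxxxxx ✓), payload 001100.
Concatenate: 000100001111011001100 = 0x21ECC (21 bits → U+21ECC).

U+21ECC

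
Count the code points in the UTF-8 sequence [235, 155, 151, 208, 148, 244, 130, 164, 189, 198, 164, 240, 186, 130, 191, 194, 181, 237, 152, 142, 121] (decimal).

8

Byte at offset 0: 0xEB = 11101011 → 3-byte char (#1). Advance 3.
Byte at offset 3: 0xD0 = 11010000 → 2-byte char (#2). Advance 2.
Byte at offset 5: 0xF4 = 11110100 → 4-byte char (#3). Advance 4.
Byte at offset 9: 0xC6 = 11000110 → 2-byte char (#4). Advance 2.
Byte at offset 11: 0xF0 = 11110000 → 4-byte char (#5). Advance 4.
Byte at offset 15: 0xC2 = 11000010 → 2-byte char (#6). Advance 2.
Byte at offset 17: 0xED = 11101101 → 3-byte char (#7). Advance 3.
Byte at offset 20: 0x79 = 01111001 → 1-byte char (#8). Advance 1.
Reached end at offset 21 after 8 code points.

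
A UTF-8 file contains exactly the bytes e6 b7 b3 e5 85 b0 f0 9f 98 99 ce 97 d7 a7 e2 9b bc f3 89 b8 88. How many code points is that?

7

Byte at offset 0: 0xE6 = 11100110 → 3-byte char (#1). Advance 3.
Byte at offset 3: 0xE5 = 11100101 → 3-byte char (#2). Advance 3.
Byte at offset 6: 0xF0 = 11110000 → 4-byte char (#3). Advance 4.
Byte at offset 10: 0xCE = 11001110 → 2-byte char (#4). Advance 2.
Byte at offset 12: 0xD7 = 11010111 → 2-byte char (#5). Advance 2.
Byte at offset 14: 0xE2 = 11100010 → 3-byte char (#6). Advance 3.
Byte at offset 17: 0xF3 = 11110011 → 4-byte char (#7). Advance 4.
Reached end at offset 21 after 7 code points.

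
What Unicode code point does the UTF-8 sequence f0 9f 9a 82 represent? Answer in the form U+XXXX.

U+1F682

Leading byte 0xF0 = 11110000 matches 11110xxx → 4-byte sequence.
Byte 1: 0xF0 = 11110000, payload 000 (3 bits).
Byte 2: 0x9F = 10011111 (10xxxxxx ✓), payload 011111.
Byte 3: 0x9A = 10011010 (10xxxxxx ✓), payload 011010.
Byte 4: 0x82 = 10000010 (10xxxxxx ✓), payload 000010.
Concatenate: 000011111011010000010 = 0x1F682 (21 bits → U+1F682).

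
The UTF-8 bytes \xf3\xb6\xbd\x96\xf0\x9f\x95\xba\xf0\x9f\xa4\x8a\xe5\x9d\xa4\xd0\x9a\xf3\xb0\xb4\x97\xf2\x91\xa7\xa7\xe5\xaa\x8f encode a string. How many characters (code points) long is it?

Byte at offset 0: 0xF3 = 11110011 → 4-byte char (#1). Advance 4.
Byte at offset 4: 0xF0 = 11110000 → 4-byte char (#2). Advance 4.
Byte at offset 8: 0xF0 = 11110000 → 4-byte char (#3). Advance 4.
Byte at offset 12: 0xE5 = 11100101 → 3-byte char (#4). Advance 3.
Byte at offset 15: 0xD0 = 11010000 → 2-byte char (#5). Advance 2.
Byte at offset 17: 0xF3 = 11110011 → 4-byte char (#6). Advance 4.
Byte at offset 21: 0xF2 = 11110010 → 4-byte char (#7). Advance 4.
Byte at offset 25: 0xE5 = 11100101 → 3-byte char (#8). Advance 3.
Reached end at offset 28 after 8 code points.

8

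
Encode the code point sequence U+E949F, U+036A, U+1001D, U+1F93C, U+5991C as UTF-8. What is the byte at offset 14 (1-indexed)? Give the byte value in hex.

0xBC

1-indexed offset 14 is 0-indexed offset 13.
U+E949F → 4-byte form F3 A9 92 9F at offsets 0–3.
U+036A → 2-byte form CD AA at offsets 4–5.
U+1001D → 4-byte form F0 90 80 9D at offsets 6–9.
U+1F93C → 4-byte form F0 9F A4 BC at offsets 10–13.
Offset 13 falls in char 4's range; it's byte 4 of F0 9F A4 BC = 0xBC.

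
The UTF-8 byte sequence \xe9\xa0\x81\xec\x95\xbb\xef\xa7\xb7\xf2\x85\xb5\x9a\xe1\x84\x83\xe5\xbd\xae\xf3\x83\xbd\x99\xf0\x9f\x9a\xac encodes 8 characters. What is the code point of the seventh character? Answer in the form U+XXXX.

U+C3F59

Offset 0: leading byte 0xE9 = 11101001 → 3-byte char #1 = E9 A0 81.
Offset 3: leading byte 0xEC = 11101100 → 3-byte char #2 = EC 95 BB.
Offset 6: leading byte 0xEF = 11101111 → 3-byte char #3 = EF A7 B7.
Offset 9: leading byte 0xF2 = 11110010 → 4-byte char #4 = F2 85 B5 9A.
Offset 13: leading byte 0xE1 = 11100001 → 3-byte char #5 = E1 84 83.
Offset 16: leading byte 0xE5 = 11100101 → 3-byte char #6 = E5 BD AE.
Offset 19: leading byte 0xF3 = 11110011 → 4-byte char #7 = F3 83 BD 99.
Leading byte 0xF3 = 11110011 matches 11110xxx → 4-byte sequence.
Byte 1: 0xF3 = 11110011, payload 011 (3 bits).
Byte 2: 0x83 = 10000011 (10xxxxxx ✓), payload 000011.
Byte 3: 0xBD = 10111101 (10xxxxxx ✓), payload 111101.
Byte 4: 0x99 = 10011001 (10xxxxxx ✓), payload 011001.
Concatenate: 011000011111101011001 = 0xC3F59 (21 bits → U+C3F59).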